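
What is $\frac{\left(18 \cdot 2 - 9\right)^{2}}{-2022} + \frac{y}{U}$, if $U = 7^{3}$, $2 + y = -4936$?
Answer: $- \frac{3411561}{231182} \approx -14.757$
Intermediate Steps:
$y = -4938$ ($y = -2 - 4936 = -4938$)
$U = 343$
$\frac{\left(18 \cdot 2 - 9\right)^{2}}{-2022} + \frac{y}{U} = \frac{\left(18 \cdot 2 - 9\right)^{2}}{-2022} - \frac{4938}{343} = \left(36 - 9\right)^{2} \left(- \frac{1}{2022}\right) - \frac{4938}{343} = 27^{2} \left(- \frac{1}{2022}\right) - \frac{4938}{343} = 729 \left(- \frac{1}{2022}\right) - \frac{4938}{343} = - \frac{243}{674} - \frac{4938}{343} = - \frac{3411561}{231182}$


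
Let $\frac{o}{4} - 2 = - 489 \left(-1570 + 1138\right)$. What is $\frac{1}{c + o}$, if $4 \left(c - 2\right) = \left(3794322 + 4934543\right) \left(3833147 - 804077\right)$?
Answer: $\frac{2}{13220173242779} \approx 1.5128 \cdot 10^{-13}$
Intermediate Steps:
$o = 845000$ ($o = 8 + 4 \left(- 489 \left(-1570 + 1138\right)\right) = 8 + 4 \left(\left(-489\right) \left(-432\right)\right) = 8 + 4 \cdot 211248 = 8 + 844992 = 845000$)
$c = \frac{13220171552779}{2}$ ($c = 2 + \frac{\left(3794322 + 4934543\right) \left(3833147 - 804077\right)}{4} = 2 + \frac{8728865 \cdot 3029070}{4} = 2 + \frac{1}{4} \cdot 26440343105550 = 2 + \frac{13220171552775}{2} = \frac{13220171552779}{2} \approx 6.6101 \cdot 10^{12}$)
$\frac{1}{c + o} = \frac{1}{\frac{13220171552779}{2} + 845000} = \frac{1}{\frac{13220173242779}{2}} = \frac{2}{13220173242779}$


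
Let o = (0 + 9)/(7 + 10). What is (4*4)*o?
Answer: 144/17 ≈ 8.4706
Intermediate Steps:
o = 9/17 ≈ 0.52941
(4*4)*o = (4*4)*(9/17) = 16*(9/17) = 144/17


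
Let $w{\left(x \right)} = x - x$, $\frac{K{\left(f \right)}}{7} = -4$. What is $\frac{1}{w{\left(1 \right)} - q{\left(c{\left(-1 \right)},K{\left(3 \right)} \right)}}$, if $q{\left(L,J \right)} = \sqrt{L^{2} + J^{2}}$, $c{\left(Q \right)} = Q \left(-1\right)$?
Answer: $- \frac{\sqrt{785}}{785} \approx -0.035691$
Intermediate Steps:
$K{\left(f \right)} = -28$ ($K{\left(f \right)} = 7 \left(-4\right) = -28$)
$w{\left(x \right)} = 0$
$c{\left(Q \right)} = - Q$
$q{\left(L,J \right)} = \sqrt{J^{2} + L^{2}}$
$\frac{1}{w{\left(1 \right)} - q{\left(c{\left(-1 \right)},K{\left(3 \right)} \right)}} = \frac{1}{0 - \sqrt{\left(-28\right)^{2} + \left(\left(-1\right) \left(-1\right)\right)^{2}}} = \frac{1}{0 - \sqrt{784 + 1^{2}}} = \frac{1}{0 - \sqrt{784 + 1}} = \frac{1}{0 - \sqrt{785}} = \frac{1}{\left(-1\right) \sqrt{785}} = - \frac{\sqrt{785}}{785}$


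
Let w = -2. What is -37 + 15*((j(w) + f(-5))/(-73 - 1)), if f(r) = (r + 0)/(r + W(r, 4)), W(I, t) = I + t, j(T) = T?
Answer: -5441/148 ≈ -36.763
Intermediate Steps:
f(r) = r/(4 + 2*r) (f(r) = (r + 0)/(r + (r + 4)) = r/(r + (4 + r)) = r/(4 + 2*r))
-37 + 15*((j(w) + f(-5))/(-73 - 1)) = -37 + 15*((-2 + (½)*(-5)/(2 - 5))/(-73 - 1)) = -37 + 15*((-2 + (½)*(-5)/(-3))/(-74)) = -37 + 15*((-2 + (½)*(-5)*(-⅓))*(-1/74)) = -37 + 15*((-2 + ⅚)*(-1/74)) = -37 + 15*(-7/6*(-1/74)) = -37 + 15*(7/444) = -37 + 35/148 = -5441/148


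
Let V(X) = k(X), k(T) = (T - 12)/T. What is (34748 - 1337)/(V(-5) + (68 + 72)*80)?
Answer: 167055/56017 ≈ 2.9822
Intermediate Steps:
k(T) = (-12 + T)/T
V(X) = (-12 + X)/X
(34748 - 1337)/(V(-5) + (68 + 72)*80) = (34748 - 1337)/((-12 - 5)/(-5) + (68 + 72)*80) = 33411/(-⅕*(-17) + 140*80) = 33411/(17/5 + 11200) = 33411/(56017/5) = 33411*(5/56017) = 167055/56017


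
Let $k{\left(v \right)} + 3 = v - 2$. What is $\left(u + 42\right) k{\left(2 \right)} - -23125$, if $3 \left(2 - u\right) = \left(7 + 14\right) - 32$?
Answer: $22982$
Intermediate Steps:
$k{\left(v \right)} = -5 + v$ ($k{\left(v \right)} = -3 + \left(v - 2\right) = -3 + \left(-2 + v\right) = -5 + v$)
$u = \frac{17}{3}$ ($u = 2 - \frac{\left(7 + 14\right) - 32}{3} = 2 - \frac{21 - 32}{3} = 2 - - \frac{11}{3} = 2 + \frac{11}{3} = \frac{17}{3} \approx 5.6667$)
$\left(u + 42\right) k{\left(2 \right)} - -23125 = \left(\frac{17}{3} + 42\right) \left(-5 + 2\right) - -23125 = \frac{143}{3} \left(-3\right) + 23125 = -143 + 23125 = 22982$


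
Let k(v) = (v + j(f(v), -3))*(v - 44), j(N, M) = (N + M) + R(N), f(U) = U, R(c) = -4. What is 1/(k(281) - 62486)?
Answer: 1/69049 ≈ 1.4482e-5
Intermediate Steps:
j(N, M) = -4 + M + N (j(N, M) = (N + M) - 4 = (M + N) - 4 = -4 + M + N)
k(v) = (-44 + v)*(-7 + 2*v) (k(v) = (v + (-4 - 3 + v))*(v - 44) = (v + (-7 + v))*(-44 + v) = (-7 + 2*v)*(-44 + v) = (-44 + v)*(-7 + 2*v))
1/(k(281) - 62486) = 1/((308 - 95*281 + 2*281**2) - 62486) = 1/((308 - 26695 + 2*78961) - 62486) = 1/((308 - 26695 + 157922) - 62486) = 1/(131535 - 62486) = 1/69049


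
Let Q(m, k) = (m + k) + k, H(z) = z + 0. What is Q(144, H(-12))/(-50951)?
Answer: -120/50951 ≈ -0.0023552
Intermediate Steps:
H(z) = z
Q(m, k) = m + 2*k (Q(m, k) = (k + m) + k = m + 2*k)
Q(144, H(-12))/(-50951) = (144 + 2*(-12))/(-50951) = (144 - 24)*(-1/50951) = 120*(-1/50951) = -120/50951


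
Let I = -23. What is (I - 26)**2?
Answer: 2401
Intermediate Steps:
(I - 26)**2 = (-23 - 26)**2 = (-49)**2 = 2401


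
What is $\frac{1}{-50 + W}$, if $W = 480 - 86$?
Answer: $\frac{1}{344} \approx 0.002907$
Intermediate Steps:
$W = 394$ ($W = 480 - 86 = 394$)
$\frac{1}{-50 + W} = \frac{1}{-50 + 394} = \frac{1}{344}$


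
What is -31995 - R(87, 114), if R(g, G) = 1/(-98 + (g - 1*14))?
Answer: -799874/25 ≈ -31995.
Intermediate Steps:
R(g, G) = 1/(-112 + g) (R(g, G) = 1/(-98 + (g - 14)) = 1/(-98 + (-14 + g)) = 1/(-112 + g))
-31995 - R(87, 114) = -31995 - 1/(-112 + 87) = -31995 - 1/(-25) = -31995 - 1*(-1/25) = -31995 + 1/25 = -799874/25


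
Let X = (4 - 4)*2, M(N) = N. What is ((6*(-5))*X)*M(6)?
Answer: 0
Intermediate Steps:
X = 0 (X = 0*2 = 0)
((6*(-5))*X)*M(6) = ((6*(-5))*0)*6 = -30*0*6 = 0*6 = 0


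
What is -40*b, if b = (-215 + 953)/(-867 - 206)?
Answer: 29520/1073 ≈ 27.512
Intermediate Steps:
b = -738/1073 (b = 738/(-1073) = 738*(-1/1073) = -738/1073 ≈ -0.68779)
-40*b = -40*(-738/1073) = 29520/1073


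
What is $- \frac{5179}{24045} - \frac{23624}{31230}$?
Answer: $- \frac{4865195}{5006169} \approx -0.97184$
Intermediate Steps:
$- \frac{5179}{24045} - \frac{23624}{31230} = \left(-5179\right) \frac{1}{24045} - \frac{11812}{15615} = - \frac{5179}{24045} - \frac{11812}{15615} = - \frac{4865195}{5006169}$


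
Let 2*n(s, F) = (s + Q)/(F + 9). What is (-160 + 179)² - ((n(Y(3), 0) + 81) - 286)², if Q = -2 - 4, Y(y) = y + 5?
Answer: -3371095/81 ≈ -41618.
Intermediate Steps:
Y(y) = 5 + y
Q = -6
n(s, F) = (-6 + s)/(2*(9 + F)) (n(s, F) = ((s - 6)/(F + 9))/2 = ((-6 + s)/(9 + F))/2 = (-6 + s)/(2*(9 + F)))
(-160 + 179)² - ((n(Y(3), 0) + 81) - 286)² = (-160 + 179)² - (((-6 + (5 + 3))/(2*(9 + 0)) + 81) - 286)² = 19² - (((½)*(-6 + 8)/9 + 81) - 286)² = 361 - (((½)*(⅑)*2 + 81) - 286)² = 361 - ((⅑ + 81) - 286)² = 361 - (730/9 - 286)² = 361 - (-1844/9)² = 361 - 1*3400336/81 = 361 - 3400336/81 = -3371095/81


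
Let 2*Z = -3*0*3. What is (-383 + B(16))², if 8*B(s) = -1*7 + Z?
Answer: 9431041/64 ≈ 1.4736e+5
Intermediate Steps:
Z = 0 (Z = (-3*0*3)/2 = (0*3)/2 = (½)*0 = 0)
B(s) = -7/8 (B(s) = (-1*7 + 0)/8 = (-7 + 0)/8 = (⅛)*(-7) = -7/8)
(-383 + B(16))² = (-383 - 7/8)² = (-3071/8)² = 9431041/64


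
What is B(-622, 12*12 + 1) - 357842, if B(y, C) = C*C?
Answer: -336817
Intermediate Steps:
B(y, C) = C**2
B(-622, 12*12 + 1) - 357842 = (12*12 + 1)**2 - 357842 = (144 + 1)**2 - 357842 = 145**2 - 357842 = 21025 - 357842 = -336817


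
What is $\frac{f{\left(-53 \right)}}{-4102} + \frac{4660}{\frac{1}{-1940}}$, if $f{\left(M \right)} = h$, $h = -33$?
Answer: $- \frac{37083720767}{4102} \approx -9.0404 \cdot 10^{6}$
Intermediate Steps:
$f{\left(M \right)} = -33$
$\frac{f{\left(-53 \right)}}{-4102} + \frac{4660}{\frac{1}{-1940}} = - \frac{33}{-4102} + \frac{4660}{\frac{1}{-1940}} = \left(-33\right) \left(- \frac{1}{4102}\right) + \frac{4660}{- \frac{1}{1940}} = \frac{33}{4102} + 4660 \left(-1940\right) = \frac{33}{4102} - 9040400 = - \frac{37083720767}{4102}$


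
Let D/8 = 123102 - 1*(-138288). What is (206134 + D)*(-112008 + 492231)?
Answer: 873468807642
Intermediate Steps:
D = 2091120 (D = 8*(123102 - 1*(-138288)) = 8*(123102 + 138288) = 8*261390 = 2091120)
(206134 + D)*(-112008 + 492231) = (206134 + 2091120)*(-112008 + 492231) = 2297254*380223 = 873468807642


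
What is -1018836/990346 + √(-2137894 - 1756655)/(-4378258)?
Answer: -72774/70739 - I*√3894549/4378258 ≈ -1.0288 - 0.00045074*I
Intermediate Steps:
-1018836/990346 + √(-2137894 - 1756655)/(-4378258) = -1018836*1/990346 + √(-3894549)*(-1/4378258) = -72774/70739 + (I*√3894549)*(-1/4378258) = -72774/70739 - I*√3894549/4378258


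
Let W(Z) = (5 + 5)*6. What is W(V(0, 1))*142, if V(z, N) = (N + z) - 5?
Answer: 8520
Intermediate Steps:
V(z, N) = -5 + N + z
W(Z) = 60 (W(Z) = 10*6 = 60)
W(V(0, 1))*142 = 60*142 = 8520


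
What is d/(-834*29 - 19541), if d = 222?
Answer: -222/43727 ≈ -0.0050770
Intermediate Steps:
d/(-834*29 - 19541) = 222/(-834*29 - 19541) = 222/(-24186 - 19541) = 222/(-43727) = -1/43727*222 = -222/43727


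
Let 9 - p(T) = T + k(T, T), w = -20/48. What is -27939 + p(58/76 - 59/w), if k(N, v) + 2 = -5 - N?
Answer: -27923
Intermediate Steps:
w = -5/12 (w = -20*1/48 = -5/12 ≈ -0.41667)
k(N, v) = -7 - N (k(N, v) = -2 + (-5 - N) = -7 - N)
p(T) = 16 (p(T) = 9 - (T + (-7 - T)) = 9 - 1*(-7) = 9 + 7 = 16)
-27939 + p(58/76 - 59/w) = -27939 + 16 = -27923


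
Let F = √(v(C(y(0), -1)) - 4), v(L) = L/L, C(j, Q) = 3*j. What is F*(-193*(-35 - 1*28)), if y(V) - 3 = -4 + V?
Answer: 12159*I*√3 ≈ 21060.0*I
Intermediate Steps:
y(V) = -1 + V (y(V) = 3 + (-4 + V) = -1 + V)
v(L) = 1
F = I*√3 (F = √(1 - 4) = √(-3) = I*√3 ≈ 1.732*I)
F*(-193*(-35 - 1*28)) = (I*√3)*(-193*(-35 - 1*28)) = (I*√3)*(-193*(-35 - 28)) = (I*√3)*(-193*(-63)) = (I*√3)*12159 = 12159*I*√3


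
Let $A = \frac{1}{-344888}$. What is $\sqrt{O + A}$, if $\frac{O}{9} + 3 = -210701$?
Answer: $\frac{i \sqrt{56391216835475918}}{172444} \approx 1377.1 i$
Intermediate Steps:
$O = -1896336$ ($O = -27 + 9 \left(-210701\right) = -27 - 1896309 = -1896336$)
$A = - \frac{1}{344888} \approx -2.8995 \cdot 10^{-6}$
$\sqrt{O + A} = \sqrt{-1896336 - \frac{1}{344888}} = \sqrt{- \frac{654023530369}{344888}} = \frac{i \sqrt{56391216835475918}}{172444}$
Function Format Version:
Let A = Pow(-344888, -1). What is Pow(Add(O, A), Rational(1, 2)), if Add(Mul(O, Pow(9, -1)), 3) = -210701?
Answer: Mul(Rational(1, 172444), I, Pow(56391216835475918, Rational(1, 2))) ≈ Mul(1377.1, I)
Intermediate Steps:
O = -1896336 (O = Add(-27, Mul(9, -210701)) = Add(-27, -1896309) = -1896336)
A = Rational(-1, 344888) ≈ -2.8995e-6
Pow(Add(O, A), Rational(1, 2)) = Pow(Add(-1896336, Rational(-1, 344888)), Rational(1, 2)) = Pow(Rational(-654023530369, 344888), Rational(1, 2)) = Mul(Rational(1, 172444), I, Pow(56391216835475918, Rational(1, 2)))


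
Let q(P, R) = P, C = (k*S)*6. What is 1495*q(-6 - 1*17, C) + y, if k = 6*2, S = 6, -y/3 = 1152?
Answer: -37841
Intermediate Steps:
y = -3456 (y = -3*1152 = -3456)
k = 12
C = 432 (C = (12*6)*6 = 72*6 = 432)
1495*q(-6 - 1*17, C) + y = 1495*(-6 - 1*17) - 3456 = 1495*(-6 - 17) - 3456 = 1495*(-23) - 3456 = -34385 - 3456 = -37841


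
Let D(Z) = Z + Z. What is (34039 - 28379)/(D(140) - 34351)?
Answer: -5660/34071 ≈ -0.16612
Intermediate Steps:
D(Z) = 2*Z
(34039 - 28379)/(D(140) - 34351) = (34039 - 28379)/(2*140 - 34351) = 5660/(280 - 34351) = 5660/(-34071) = 5660*(-1/34071) = -5660/34071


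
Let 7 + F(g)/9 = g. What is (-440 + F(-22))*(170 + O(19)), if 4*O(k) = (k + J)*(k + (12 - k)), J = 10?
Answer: -180157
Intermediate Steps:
F(g) = -63 + 9*g
O(k) = 30 + 3*k (O(k) = ((k + 10)*(k + (12 - k)))/4 = ((10 + k)*12)/4 = (120 + 12*k)/4 = 30 + 3*k)
(-440 + F(-22))*(170 + O(19)) = (-440 + (-63 + 9*(-22)))*(170 + (30 + 3*19)) = (-440 + (-63 - 198))*(170 + (30 + 57)) = (-440 - 261)*(170 + 87) = -701*257 = -180157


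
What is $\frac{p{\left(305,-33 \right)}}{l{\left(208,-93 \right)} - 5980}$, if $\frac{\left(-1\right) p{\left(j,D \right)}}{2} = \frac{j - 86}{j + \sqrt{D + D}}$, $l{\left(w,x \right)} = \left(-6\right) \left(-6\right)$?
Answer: $\frac{66795}{276666452} - \frac{219 i \sqrt{66}}{276666452} \approx 0.00024143 - 6.4307 \cdot 10^{-6} i$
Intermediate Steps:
$l{\left(w,x \right)} = 36$
$p{\left(j,D \right)} = - \frac{2 \left(-86 + j\right)}{j + \sqrt{2} \sqrt{D}}$ ($p{\left(j,D \right)} = - 2 \frac{j - 86}{j + \sqrt{D + D}} = - 2 \frac{-86 + j}{j + \sqrt{2 D}} = - 2 \frac{-86 + j}{j + \sqrt{2} \sqrt{D}} = - \frac{2 \left(-86 + j\right)}{j + \sqrt{2} \sqrt{D}}$)
$\frac{p{\left(305,-33 \right)}}{l{\left(208,-93 \right)} - 5980} = \frac{2 \frac{1}{305 + \sqrt{2} \sqrt{-33}} \left(86 - 305\right)}{36 - 5980} = \frac{2 \frac{1}{305 + \sqrt{2} i \sqrt{33}} \left(86 - 305\right)}{36 - 5980} = \frac{2 \frac{1}{305 + i \sqrt{66}} \left(-219\right)}{-5944} = - \frac{438}{305 + i \sqrt{66}} \left(- \frac{1}{5944}\right) = \frac{219}{2972 \left(305 + i \sqrt{66}\right)}$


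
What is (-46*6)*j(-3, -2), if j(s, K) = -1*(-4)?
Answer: -1104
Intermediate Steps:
j(s, K) = 4
(-46*6)*j(-3, -2) = -46*6*4 = -276*4 = -1104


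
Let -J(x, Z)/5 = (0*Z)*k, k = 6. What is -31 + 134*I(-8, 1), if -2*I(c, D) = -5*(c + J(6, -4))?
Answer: -2711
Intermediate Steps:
J(x, Z) = 0 (J(x, Z) = -5*0*Z*6 = -0*6 = -5*0 = 0)
I(c, D) = 5*c/2 (I(c, D) = -(-5)*(c + 0)/2 = -(-5)*c/2 = 5*c/2)
-31 + 134*I(-8, 1) = -31 + 134*((5/2)*(-8)) = -31 + 134*(-20) = -31 - 2680 = -2711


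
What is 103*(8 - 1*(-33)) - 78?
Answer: 4145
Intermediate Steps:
103*(8 - 1*(-33)) - 78 = 103*(8 + 33) - 78 = 103*41 - 78 = 4223 - 78 = 4145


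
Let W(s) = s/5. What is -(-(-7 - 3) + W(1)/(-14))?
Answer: -699/70 ≈ -9.9857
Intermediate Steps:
W(s) = s/5 (W(s) = s*(1/5) = s/5)
-(-(-7 - 3) + W(1)/(-14)) = -(-(-7 - 3) + ((1/5)*1)/(-14)) = -(-1*(-10) + (1/5)*(-1/14)) = -(10 - 1/70) = -1*699/70 = -699/70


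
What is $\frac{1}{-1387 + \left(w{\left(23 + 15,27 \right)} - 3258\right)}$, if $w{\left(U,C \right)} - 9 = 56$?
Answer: $- \frac{1}{4580} \approx -0.00021834$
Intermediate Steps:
$w{\left(U,C \right)} = 65$ ($w{\left(U,C \right)} = 9 + 56 = 65$)
$\frac{1}{-1387 + \left(w{\left(23 + 15,27 \right)} - 3258\right)} = \frac{1}{-1387 + \left(65 - 3258\right)} = \frac{1}{-1387 - 3193} = \frac{1}{-4580} = - \frac{1}{4580}$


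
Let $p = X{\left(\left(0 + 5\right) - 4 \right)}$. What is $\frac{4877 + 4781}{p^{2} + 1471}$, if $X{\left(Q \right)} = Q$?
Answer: $\frac{4829}{736} \approx 6.5611$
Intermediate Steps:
$p = 1$ ($p = \left(0 + 5\right) - 4 = 5 - 4 = 1$)
$\frac{4877 + 4781}{p^{2} + 1471} = \frac{4877 + 4781}{1^{2} + 1471} = \frac{9658}{1 + 1471} = \frac{9658}{1472} = 9658 \cdot \frac{1}{1472} = \frac{4829}{736}$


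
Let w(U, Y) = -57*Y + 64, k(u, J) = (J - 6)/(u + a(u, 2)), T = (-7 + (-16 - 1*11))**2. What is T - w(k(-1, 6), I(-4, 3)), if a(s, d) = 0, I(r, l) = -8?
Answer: 636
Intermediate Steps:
T = 1156 (T = (-7 + (-16 - 11))**2 = (-7 - 27)**2 = (-34)**2 = 1156)
k(u, J) = (-6 + J)/u (k(u, J) = (J - 6)/(u + 0) = (-6 + J)/u)
w(U, Y) = 64 - 57*Y
T - w(k(-1, 6), I(-4, 3)) = 1156 - (64 - 57*(-8)) = 1156 - (64 + 456) = 1156 - 1*520 = 1156 - 520 = 636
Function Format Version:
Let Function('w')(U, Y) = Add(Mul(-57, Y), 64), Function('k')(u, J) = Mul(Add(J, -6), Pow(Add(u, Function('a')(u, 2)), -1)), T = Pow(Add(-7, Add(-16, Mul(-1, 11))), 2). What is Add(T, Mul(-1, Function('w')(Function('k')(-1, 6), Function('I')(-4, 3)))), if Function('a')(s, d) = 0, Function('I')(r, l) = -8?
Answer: 636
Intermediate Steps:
T = 1156 (T = Pow(Add(-7, Add(-16, -11)), 2) = Pow(Add(-7, -27), 2) = Pow(-34, 2) = 1156)
Function('k')(u, J) = Mul(Pow(u, -1), Add(-6, J)) (Function('k')(u, J) = Mul(Add(J, -6), Pow(Add(u, 0), -1)) = Mul(Add(-6, J), Pow(u, -1)) = Mul(Pow(u, -1), Add(-6, J)))
Function('w')(U, Y) = Add(64, Mul(-57, Y))
Add(T, Mul(-1, Function('w')(Function('k')(-1, 6), Function('I')(-4, 3)))) = Add(1156, Mul(-1, Add(64, Mul(-57, -8)))) = Add(1156, Mul(-1, Add(64, 456))) = Add(1156, Mul(-1, 520)) = Add(1156, -520) = 636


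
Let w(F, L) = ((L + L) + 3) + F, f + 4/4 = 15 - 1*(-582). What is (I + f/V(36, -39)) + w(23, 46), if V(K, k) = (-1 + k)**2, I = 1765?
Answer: 753349/400 ≈ 1883.4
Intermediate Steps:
f = 596 (f = -1 + (15 - 1*(-582)) = -1 + (15 + 582) = -1 + 597 = 596)
w(F, L) = 3 + F + 2*L (w(F, L) = (2*L + 3) + F = (3 + 2*L) + F = 3 + F + 2*L)
(I + f/V(36, -39)) + w(23, 46) = (1765 + 596/((-1 - 39)**2)) + (3 + 23 + 2*46) = (1765 + 596/((-40)**2)) + (3 + 23 + 92) = (1765 + 596/1600) + 118 = (1765 + 596*(1/1600)) + 118 = (1765 + 149/400) + 118 = 706149/400 + 118 = 753349/400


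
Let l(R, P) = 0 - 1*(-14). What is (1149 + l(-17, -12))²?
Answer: 1352569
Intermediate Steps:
l(R, P) = 14 (l(R, P) = 0 + 14 = 14)
(1149 + l(-17, -12))² = (1149 + 14)² = 1163² = 1352569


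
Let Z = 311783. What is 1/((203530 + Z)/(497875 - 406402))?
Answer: 30491/171771 ≈ 0.17751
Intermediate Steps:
1/((203530 + Z)/(497875 - 406402)) = 1/((203530 + 311783)/(497875 - 406402)) = 1/(515313/91473) = 1/(515313*(1/91473)) = 1/(171771/30491) = 30491/171771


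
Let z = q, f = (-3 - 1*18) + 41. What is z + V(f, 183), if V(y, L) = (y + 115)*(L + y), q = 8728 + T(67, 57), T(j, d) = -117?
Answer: 36016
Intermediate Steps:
f = 20 (f = (-3 - 18) + 41 = -21 + 41 = 20)
q = 8611 (q = 8728 - 117 = 8611)
V(y, L) = (115 + y)*(L + y)
z = 8611
z + V(f, 183) = 8611 + (20² + 115*183 + 115*20 + 183*20) = 8611 + (400 + 21045 + 2300 + 3660) = 8611 + 27405 = 36016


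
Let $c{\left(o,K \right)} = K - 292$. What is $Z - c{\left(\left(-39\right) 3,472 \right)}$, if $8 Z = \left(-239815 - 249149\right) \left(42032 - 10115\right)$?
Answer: $- \frac{3901566357}{2} \approx -1.9508 \cdot 10^{9}$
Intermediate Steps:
$c{\left(o,K \right)} = -292 + K$ ($c{\left(o,K \right)} = K - 292 = -292 + K$)
$Z = - \frac{3901565997}{2}$ ($Z = \frac{\left(-239815 - 249149\right) \left(42032 - 10115\right)}{8} = \frac{\left(-488964\right) 31917}{8} = \frac{1}{8} \left(-15606263988\right) = - \frac{3901565997}{2} \approx -1.9508 \cdot 10^{9}$)
$Z - c{\left(\left(-39\right) 3,472 \right)} = - \frac{3901565997}{2} - \left(-292 + 472\right) = - \frac{3901565997}{2} - 180 = - \frac{3901566357}{2}$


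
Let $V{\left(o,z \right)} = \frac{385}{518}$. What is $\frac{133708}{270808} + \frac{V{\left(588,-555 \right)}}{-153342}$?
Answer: $\frac{189651370453}{384117723108} \approx 0.49373$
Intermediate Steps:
$V{\left(o,z \right)} = \frac{55}{74}$ ($V{\left(o,z \right)} = 385 \cdot \frac{1}{518} = \frac{55}{74}$)
$\frac{133708}{270808} + \frac{V{\left(588,-555 \right)}}{-153342} = \frac{133708}{270808} + \frac{55}{74 \left(-153342\right)} = 133708 \cdot \frac{1}{270808} + \frac{55}{74} \left(- \frac{1}{153342}\right) = \frac{33427}{67702} - \frac{55}{11347308} = \frac{189651370453}{384117723108}$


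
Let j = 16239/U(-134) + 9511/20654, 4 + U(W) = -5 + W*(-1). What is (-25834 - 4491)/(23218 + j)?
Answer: -78291568750/60279660681 ≈ -1.2988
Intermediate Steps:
U(W) = -9 - W (U(W) = -4 + (-5 + W*(-1)) = -4 + (-5 - W) = -9 - W)
j = 336589181/2581750 (j = 16239/(-9 - 1*(-134)) + 9511/20654 = 16239/(-9 + 134) + 9511*(1/20654) = 16239/125 + 9511/20654 = 336589181/2581750 ≈ 130.37)
(-25834 - 4491)/(23218 + j) = (-25834 - 4491)/(23218 + 336589181/2581750) = -30325/60279660681/2581750 = -30325*2581750/60279660681 = -78291568750/60279660681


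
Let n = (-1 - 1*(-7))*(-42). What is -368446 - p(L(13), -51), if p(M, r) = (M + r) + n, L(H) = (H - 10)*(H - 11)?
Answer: -368149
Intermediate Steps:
n = -252 (n = (-1 + 7)*(-42) = 6*(-42) = -252)
L(H) = (-11 + H)*(-10 + H) (L(H) = (-10 + H)*(-11 + H) = (-11 + H)*(-10 + H))
p(M, r) = -252 + M + r (p(M, r) = (M + r) - 252 = -252 + M + r)
-368446 - p(L(13), -51) = -368446 - (-252 + (110 + 13² - 21*13) - 51) = -368446 - (-252 + (110 + 169 - 273) - 51) = -368446 - (-252 + 6 - 51) = -368446 - 1*(-297) = -368446 + 297 = -368149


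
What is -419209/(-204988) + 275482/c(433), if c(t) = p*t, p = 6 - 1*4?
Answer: 4059538515/12679972 ≈ 320.15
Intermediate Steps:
p = 2 (p = 6 - 4 = 2)
c(t) = 2*t
-419209/(-204988) + 275482/c(433) = -419209/(-204988) + 275482/((2*433)) = -419209*(-1/204988) + 275482/866 = 59887/29284 + 275482*(1/866) = 59887/29284 + 137741/433 = 4059538515/12679972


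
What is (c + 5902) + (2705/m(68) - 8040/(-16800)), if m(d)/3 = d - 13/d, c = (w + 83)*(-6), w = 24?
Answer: 10213299611/1936620 ≈ 5273.8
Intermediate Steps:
c = -642 (c = (24 + 83)*(-6) = 107*(-6) = -642)
m(d) = -39/d + 3*d (m(d) = 3*(d - 13/d) = -39/d + 3*d)
(c + 5902) + (2705/m(68) - 8040/(-16800)) = (-642 + 5902) + (2705/(-39/68 + 3*68) - 8040/(-16800)) = 5260 + (2705/(-39*1/68 + 204) - 8040*(-1/16800)) = 5260 + (2705/(-39/68 + 204) + 67/140) = 5260 + (2705/(13833/68) + 67/140) = 5260 + (2705*(68/13833) + 67/140) = 5260 + (183940/13833 + 67/140) = 5260 + 26678411/1936620 = 10213299611/1936620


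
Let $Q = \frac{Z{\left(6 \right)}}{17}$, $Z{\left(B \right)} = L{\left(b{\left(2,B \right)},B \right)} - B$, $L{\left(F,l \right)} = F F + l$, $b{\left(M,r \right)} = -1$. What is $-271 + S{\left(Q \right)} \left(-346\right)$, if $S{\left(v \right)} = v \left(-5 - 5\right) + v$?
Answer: $- \frac{1493}{17} \approx -87.823$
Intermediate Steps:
$L{\left(F,l \right)} = l + F^{2}$ ($L{\left(F,l \right)} = F^{2} + l = l + F^{2}$)
$Z{\left(B \right)} = 1$ ($Z{\left(B \right)} = \left(B + \left(-1\right)^{2}\right) - B = \left(B + 1\right) - B = \left(1 + B\right) - B = 1$)
$Q = \frac{1}{17}$ ($Q = 1 \cdot \frac{1}{17} = \frac{1}{17} \approx 0.058824$)
$S{\left(v \right)} = - 9 v$ ($S{\left(v \right)} = v \left(-10\right) + v = - 10 v + v = - 9 v$)
$-271 + S{\left(Q \right)} \left(-346\right) = -271 + \left(-9\right) \frac{1}{17} \left(-346\right) = -271 - - \frac{3114}{17} = -271 + \frac{3114}{17} = - \frac{1493}{17}$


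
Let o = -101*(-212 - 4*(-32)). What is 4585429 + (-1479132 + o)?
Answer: 3114781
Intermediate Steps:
o = 8484 (o = -101*(-212 + 128) = -101*(-84) = 8484)
4585429 + (-1479132 + o) = 4585429 + (-1479132 + 8484) = 4585429 - 1470648 = 3114781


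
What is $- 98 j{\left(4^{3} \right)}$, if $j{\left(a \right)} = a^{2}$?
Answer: $-401408$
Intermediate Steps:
$- 98 j{\left(4^{3} \right)} = - 98 \left(4^{3}\right)^{2} = - 98 \cdot 64^{2} = \left(-98\right) 4096 = -401408$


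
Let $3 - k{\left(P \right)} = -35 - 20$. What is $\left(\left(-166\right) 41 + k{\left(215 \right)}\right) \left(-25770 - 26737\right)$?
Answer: $354317236$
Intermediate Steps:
$k{\left(P \right)} = 58$ ($k{\left(P \right)} = 3 - \left(-35 - 20\right) = 3 - -55 = 3 + 55 = 58$)
$\left(\left(-166\right) 41 + k{\left(215 \right)}\right) \left(-25770 - 26737\right) = \left(\left(-166\right) 41 + 58\right) \left(-25770 - 26737\right) = \left(-6806 + 58\right) \left(-52507\right) = \left(-6748\right) \left(-52507\right) = 354317236$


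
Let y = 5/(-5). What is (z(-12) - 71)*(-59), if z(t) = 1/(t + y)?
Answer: 54516/13 ≈ 4193.5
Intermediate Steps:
y = -1 (y = 5*(-1/5) = -1)
z(t) = 1/(-1 + t) (z(t) = 1/(t - 1) = 1/(-1 + t))
(z(-12) - 71)*(-59) = (1/(-1 - 12) - 71)*(-59) = (1/(-13) - 71)*(-59) = (-1/13 - 71)*(-59) = -924/13*(-59) = 54516/13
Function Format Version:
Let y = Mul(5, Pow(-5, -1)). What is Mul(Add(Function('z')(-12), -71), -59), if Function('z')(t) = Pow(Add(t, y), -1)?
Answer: Rational(54516, 13) ≈ 4193.5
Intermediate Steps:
y = -1 (y = Mul(5, Rational(-1, 5)) = -1)
Function('z')(t) = Pow(Add(-1, t), -1) (Function('z')(t) = Pow(Add(t, -1), -1) = Pow(Add(-1, t), -1))
Mul(Add(Function('z')(-12), -71), -59) = Mul(Add(Pow(Add(-1, -12), -1), -71), -59) = Mul(Add(Pow(-13, -1), -71), -59) = Mul(Add(Rational(-1, 13), -71), -59) = Mul(Rational(-924, 13), -59) = Rational(54516, 13)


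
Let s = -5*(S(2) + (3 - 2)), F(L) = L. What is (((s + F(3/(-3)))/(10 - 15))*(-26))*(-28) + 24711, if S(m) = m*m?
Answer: 142483/5 ≈ 28497.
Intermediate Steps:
S(m) = m²
s = -25 (s = -5*(2² + (3 - 2)) = -5*(4 + 1) = -5*5 = -25)
(((s + F(3/(-3)))/(10 - 15))*(-26))*(-28) + 24711 = (((-25 + 3/(-3))/(10 - 15))*(-26))*(-28) + 24711 = (((-25 + 3*(-⅓))/(-5))*(-26))*(-28) + 24711 = (((-25 - 1)*(-⅕))*(-26))*(-28) + 24711 = (-26*(-⅕)*(-26))*(-28) + 24711 = ((26/5)*(-26))*(-28) + 24711 = -676/5*(-28) + 24711 = 18928/5 + 24711 = 142483/5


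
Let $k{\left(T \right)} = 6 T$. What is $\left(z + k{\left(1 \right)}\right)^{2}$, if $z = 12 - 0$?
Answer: $324$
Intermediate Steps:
$z = 12$ ($z = 12 + 0 = 12$)
$\left(z + k{\left(1 \right)}\right)^{2} = \left(12 + 6 \cdot 1\right)^{2} = \left(12 + 6\right)^{2} = 18^{2} = 324$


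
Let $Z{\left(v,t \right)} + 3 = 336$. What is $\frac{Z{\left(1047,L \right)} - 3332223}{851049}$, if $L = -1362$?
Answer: $- \frac{370210}{94561} \approx -3.915$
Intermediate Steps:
$Z{\left(v,t \right)} = 333$ ($Z{\left(v,t \right)} = -3 + 336 = 333$)
$\frac{Z{\left(1047,L \right)} - 3332223}{851049} = \frac{333 - 3332223}{851049} = \left(-3331890\right) \frac{1}{851049} = - \frac{370210}{94561}$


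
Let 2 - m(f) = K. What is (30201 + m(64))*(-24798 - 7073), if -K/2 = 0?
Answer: -962599813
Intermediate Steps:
K = 0 (K = -2*0 = 0)
m(f) = 2 (m(f) = 2 - 1*0 = 2 + 0 = 2)
(30201 + m(64))*(-24798 - 7073) = (30201 + 2)*(-24798 - 7073) = 30203*(-31871) = -962599813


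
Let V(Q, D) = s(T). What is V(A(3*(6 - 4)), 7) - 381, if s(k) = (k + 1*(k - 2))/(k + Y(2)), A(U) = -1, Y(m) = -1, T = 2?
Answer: -379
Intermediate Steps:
s(k) = (-2 + 2*k)/(-1 + k) (s(k) = (k + 1*(k - 2))/(k - 1) = (k + 1*(-2 + k))/(-1 + k) = (k + (-2 + k))/(-1 + k) = (-2 + 2*k)/(-1 + k))
V(Q, D) = 2
V(A(3*(6 - 4)), 7) - 381 = 2 - 381 = -379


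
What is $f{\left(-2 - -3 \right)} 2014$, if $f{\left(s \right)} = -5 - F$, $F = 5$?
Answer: $-20140$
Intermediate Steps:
$f{\left(s \right)} = -10$ ($f{\left(s \right)} = -5 - 5 = -10$)
$f{\left(-2 - -3 \right)} 2014 = \left(-10\right) 2014 = -20140$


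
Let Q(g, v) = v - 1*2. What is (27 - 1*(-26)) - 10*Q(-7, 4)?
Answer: 33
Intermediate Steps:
Q(g, v) = -2 + v (Q(g, v) = v - 2 = -2 + v)
(27 - 1*(-26)) - 10*Q(-7, 4) = (27 - 1*(-26)) - 10*(-2 + 4) = (27 + 26) - 10*2 = 53 - 20 = 33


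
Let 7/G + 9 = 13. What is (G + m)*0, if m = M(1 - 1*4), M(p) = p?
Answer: 0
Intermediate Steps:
G = 7/4 (G = 7/(-9 + 13) = 7/4 ≈ 1.7500)
m = -3 (m = 1 - 1*4 = 1 - 4 = -3)
(G + m)*0 = (7/4 - 3)*0 = -5/4*0 = 0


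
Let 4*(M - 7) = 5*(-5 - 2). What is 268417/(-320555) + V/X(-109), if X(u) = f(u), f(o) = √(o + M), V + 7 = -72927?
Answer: -268417/320555 + 145868*I*√443/443 ≈ -0.83735 + 6930.4*I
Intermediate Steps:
V = -72934 (V = -7 - 72927 = -72934)
M = -7/4 (M = 7 + (5*(-5 - 2))/4 = 7 + (5*(-7))/4 = 7 + (¼)*(-35) = 7 - 35/4 = -7/4 ≈ -1.7500)
f(o) = √(-7/4 + o) (f(o) = √(o - 7/4) = √(-7/4 + o))
X(u) = √(-7 + 4*u)/2
268417/(-320555) + V/X(-109) = 268417/(-320555) - 72934*2/√(-7 + 4*(-109)) = 268417*(-1/320555) - 72934*2/√(-7 - 436) = -268417/320555 - 72934*(-2*I*√443/443) = -268417/320555 - (-145868)*I*√443/443 = -268417/320555 + 145868*I*√443/443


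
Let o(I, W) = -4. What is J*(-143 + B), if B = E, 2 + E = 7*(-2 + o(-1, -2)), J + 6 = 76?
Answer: -13090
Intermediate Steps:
J = 70 (J = -6 + 76 = 70)
E = -44 (E = -2 + 7*(-2 - 4) = -2 + 7*(-6) = -2 - 42 = -44)
B = -44
J*(-143 + B) = 70*(-143 - 44) = 70*(-187) = -13090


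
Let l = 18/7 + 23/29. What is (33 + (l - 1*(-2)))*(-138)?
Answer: -1074744/203 ≈ -5294.3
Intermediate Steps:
l = 683/203 (l = 18*(⅐) + 23*(1/29) = 18/7 + 23/29 = 683/203 ≈ 3.3645)
(33 + (l - 1*(-2)))*(-138) = (33 + (683/203 - 1*(-2)))*(-138) = (33 + (683/203 + 2))*(-138) = (33 + 1089/203)*(-138) = (7788/203)*(-138) = -1074744/203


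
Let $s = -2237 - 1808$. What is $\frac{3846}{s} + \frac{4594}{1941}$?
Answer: $\frac{11117644}{7851345} \approx 1.416$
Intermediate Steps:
$s = -4045$
$\frac{3846}{s} + \frac{4594}{1941} = \frac{3846}{-4045} + \frac{4594}{1941} = 3846 \left(- \frac{1}{4045}\right) + 4594 \cdot \frac{1}{1941} = - \frac{3846}{4045} + \frac{4594}{1941} = \frac{11117644}{7851345}$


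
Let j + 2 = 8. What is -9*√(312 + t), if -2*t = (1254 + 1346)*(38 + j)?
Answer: -18*I*√14222 ≈ -2146.6*I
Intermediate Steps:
j = 6 (j = -2 + 8 = 6)
t = -57200 (t = -(1254 + 1346)*(38 + 6)/2 = -1300*44 = -½*114400 = -57200)
-9*√(312 + t) = -9*√(312 - 57200) = -18*I*√14222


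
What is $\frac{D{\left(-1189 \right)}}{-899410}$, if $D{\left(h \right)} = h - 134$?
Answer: $\frac{1323}{899410} \approx 0.001471$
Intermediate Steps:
$D{\left(h \right)} = -134 + h$
$\frac{D{\left(-1189 \right)}}{-899410} = \frac{-134 - 1189}{-899410} = \left(-1323\right) \left(- \frac{1}{899410}\right) = \frac{1323}{899410}$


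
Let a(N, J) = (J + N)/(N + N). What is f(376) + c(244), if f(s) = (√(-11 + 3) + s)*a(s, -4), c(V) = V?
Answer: 430 + 93*I*√2/94 ≈ 430.0 + 1.3992*I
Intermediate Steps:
a(N, J) = (J + N)/(2*N) (a(N, J) = (J + N)/((2*N)) = (J + N)*(1/(2*N)) = (J + N)/(2*N))
f(s) = (-4 + s)*(s + 2*I*√2)/(2*s) (f(s) = (√(-11 + 3) + s)*((-4 + s)/(2*s)) = (√(-8) + s)*((-4 + s)/(2*s)) = (2*I*√2 + s)*((-4 + s)/(2*s)) = (s + 2*I*√2)*((-4 + s)/(2*s)) = (-4 + s)*(s + 2*I*√2)/(2*s))
f(376) + c(244) = (½)*(-4 + 376)*(376 + 2*I*√2)/376 + 244 = (½)*(1/376)*372*(376 + 2*I*√2) + 244 = (186 + 93*I*√2/94) + 244 = 430 + 93*I*√2/94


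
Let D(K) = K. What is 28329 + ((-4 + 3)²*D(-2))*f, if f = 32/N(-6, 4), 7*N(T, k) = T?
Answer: 85211/3 ≈ 28404.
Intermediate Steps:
N(T, k) = T/7
f = -112/3 (f = 32/(((⅐)*(-6))) = 32/(-6/7) = 32*(-7/6) = -112/3 ≈ -37.333)
28329 + ((-4 + 3)²*D(-2))*f = 28329 + ((-4 + 3)²*(-2))*(-112/3) = 28329 + ((-1)²*(-2))*(-112/3) = 28329 + (1*(-2))*(-112/3) = 28329 - 2*(-112/3) = 28329 + 224/3 = 85211/3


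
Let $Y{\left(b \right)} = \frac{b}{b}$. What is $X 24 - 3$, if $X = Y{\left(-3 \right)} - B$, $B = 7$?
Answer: $-147$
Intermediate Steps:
$Y{\left(b \right)} = 1$
$X = -6$ ($X = 1 - 7 = -6$)
$X 24 - 3 = \left(-6\right) 24 - 3 = -144 - 3 = -147$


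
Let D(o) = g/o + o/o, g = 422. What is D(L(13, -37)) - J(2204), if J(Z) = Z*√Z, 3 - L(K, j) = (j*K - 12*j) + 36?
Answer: 213/2 - 4408*√551 ≈ -1.0336e+5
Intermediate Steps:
L(K, j) = -33 + 12*j - K*j (L(K, j) = 3 - ((j*K - 12*j) + 36) = 3 - ((K*j - 12*j) + 36) = 3 - ((-12*j + K*j) + 36) = 3 - (36 - 12*j + K*j) = 3 + (-36 + 12*j - K*j) = -33 + 12*j - K*j)
D(o) = 1 + 422/o (D(o) = 422/o + o/o = 422/o + 1 = 1 + 422/o)
J(Z) = Z^(3/2)
D(L(13, -37)) - J(2204) = (422 + (-33 + 12*(-37) - 1*13*(-37)))/(-33 + 12*(-37) - 1*13*(-37)) - 2204^(3/2) = (422 + (-33 - 444 + 481))/(-33 - 444 + 481) - 4408*√551 = (422 + 4)/4 - 4408*√551 = (¼)*426 - 4408*√551 = 213/2 - 4408*√551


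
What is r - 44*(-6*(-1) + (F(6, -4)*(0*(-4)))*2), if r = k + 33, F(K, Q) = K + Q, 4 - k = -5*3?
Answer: -212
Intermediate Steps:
k = 19 (k = 4 - (-5)*3 = 4 - 1*(-15) = 4 + 15 = 19)
r = 52 (r = 19 + 33 = 52)
r - 44*(-6*(-1) + (F(6, -4)*(0*(-4)))*2) = 52 - 44*(-6*(-1) + ((6 - 4)*(0*(-4)))*2) = 52 - 44*(6 + (2*0)*2) = 52 - 44*(6 + 0*2) = 52 - 44*(6 + 0) = 52 - 44*6 = 52 - 264 = -212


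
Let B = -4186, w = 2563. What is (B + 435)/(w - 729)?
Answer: -3751/1834 ≈ -2.0453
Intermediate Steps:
(B + 435)/(w - 729) = (-4186 + 435)/(2563 - 729) = -3751/1834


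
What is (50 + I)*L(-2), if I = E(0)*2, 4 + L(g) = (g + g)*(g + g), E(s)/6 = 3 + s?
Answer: 1032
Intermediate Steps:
E(s) = 18 + 6*s (E(s) = 6*(3 + s) = 18 + 6*s)
L(g) = -4 + 4*g² (L(g) = -4 + (g + g)*(g + g) = -4 + (2*g)*(2*g) = -4 + 4*g²)
I = 36 (I = (18 + 6*0)*2 = (18 + 0)*2 = 18*2 = 36)
(50 + I)*L(-2) = (50 + 36)*(-4 + 4*(-2)²) = 86*(-4 + 4*4) = 86*(-4 + 16) = 86*12 = 1032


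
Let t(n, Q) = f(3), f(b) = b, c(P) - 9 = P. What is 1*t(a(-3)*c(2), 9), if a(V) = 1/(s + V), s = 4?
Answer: 3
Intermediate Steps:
c(P) = 9 + P
a(V) = 1/(4 + V)
t(n, Q) = 3
1*t(a(-3)*c(2), 9) = 1*3 = 3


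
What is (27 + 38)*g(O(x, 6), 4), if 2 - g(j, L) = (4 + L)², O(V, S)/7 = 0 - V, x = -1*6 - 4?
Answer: -4030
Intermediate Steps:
x = -10 (x = -6 - 4 = -10)
O(V, S) = -7*V (O(V, S) = 7*(0 - V) = 7*(-V) = -7*V)
g(j, L) = 2 - (4 + L)²
(27 + 38)*g(O(x, 6), 4) = (27 + 38)*(2 - (4 + 4)²) = 65*(2 - 1*8²) = 65*(2 - 1*64) = 65*(2 - 64) = 65*(-62) = -4030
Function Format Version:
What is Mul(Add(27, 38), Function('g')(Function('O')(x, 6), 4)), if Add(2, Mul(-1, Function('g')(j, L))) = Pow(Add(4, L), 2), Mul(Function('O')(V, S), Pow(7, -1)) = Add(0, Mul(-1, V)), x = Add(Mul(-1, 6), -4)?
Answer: -4030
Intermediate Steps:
x = -10 (x = Add(-6, -4) = -10)
Function('O')(V, S) = Mul(-7, V) (Function('O')(V, S) = Mul(7, Add(0, Mul(-1, V))) = Mul(7, Mul(-1, V)) = Mul(-7, V))
Function('g')(j, L) = Add(2, Mul(-1, Pow(Add(4, L), 2)))
Mul(Add(27, 38), Function('g')(Function('O')(x, 6), 4)) = Mul(Add(27, 38), Add(2, Mul(-1, Pow(Add(4, 4), 2)))) = Mul(65, Add(2, Mul(-1, Pow(8, 2)))) = Mul(65, Add(2, Mul(-1, 64))) = Mul(65, Add(2, -64)) = Mul(65, -62) = -4030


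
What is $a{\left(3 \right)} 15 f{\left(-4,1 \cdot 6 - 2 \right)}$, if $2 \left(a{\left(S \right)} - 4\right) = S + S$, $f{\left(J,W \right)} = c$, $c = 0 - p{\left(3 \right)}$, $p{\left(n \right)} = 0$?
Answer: $0$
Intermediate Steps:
$c = 0$ ($c = 0 - 0 = 0 + 0 = 0$)
$f{\left(J,W \right)} = 0$
$a{\left(S \right)} = 4 + S$ ($a{\left(S \right)} = 4 + \frac{S + S}{2} = 4 + \frac{2 S}{2} = 4 + S$)
$a{\left(3 \right)} 15 f{\left(-4,1 \cdot 6 - 2 \right)} = \left(4 + 3\right) 15 \cdot 0 = 7 \cdot 15 \cdot 0 = 105 \cdot 0 = 0$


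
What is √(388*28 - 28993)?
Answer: I*√18129 ≈ 134.64*I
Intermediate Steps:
√(388*28 - 28993) = √(10864 - 28993) = √(-18129) = I*√18129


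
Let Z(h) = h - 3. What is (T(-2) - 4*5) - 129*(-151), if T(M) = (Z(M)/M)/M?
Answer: 77831/4 ≈ 19458.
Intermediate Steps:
Z(h) = -3 + h
T(M) = (-3 + M)/M**2 (T(M) = ((-3 + M)/M)/M = (-3 + M)/M**2)
(T(-2) - 4*5) - 129*(-151) = ((-3 - 2)/(-2)**2 - 4*5) - 129*(-151) = ((1/4)*(-5) - 20) + 19479 = (-5/4 - 20) + 19479 = -85/4 + 19479 = 77831/4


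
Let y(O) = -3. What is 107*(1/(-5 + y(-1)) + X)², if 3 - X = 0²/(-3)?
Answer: 56603/64 ≈ 884.42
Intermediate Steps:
X = 3 (X = 3 - 0²/(-3) = 3 - 0*(-1)/3 = 3 - 1*0 = 3 + 0 = 3)
107*(1/(-5 + y(-1)) + X)² = 107*(1/(-5 - 3) + 3)² = 107*(1/(-8) + 3)² = 107*(-⅛ + 3)² = 107*(23/8)² = 107*(529/64) = 56603/64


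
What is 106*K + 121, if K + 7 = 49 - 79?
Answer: -3801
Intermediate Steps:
K = -37 (K = -7 + (49 - 79) = -7 - 30 = -37)
106*K + 121 = 106*(-37) + 121 = -3922 + 121 = -3801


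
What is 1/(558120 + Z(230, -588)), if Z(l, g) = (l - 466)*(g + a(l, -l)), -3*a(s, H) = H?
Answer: 3/2036384 ≈ 1.4732e-6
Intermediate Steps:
a(s, H) = -H/3
Z(l, g) = (-466 + l)*(g + l/3) (Z(l, g) = (l - 466)*(g - (-1)*l/3) = (-466 + l)*(g + l/3))
1/(558120 + Z(230, -588)) = 1/(558120 + (-466*(-588) - 466/3*230 + (⅓)*230² - 588*230)) = 1/(558120 + (274008 - 107180/3 + (⅓)*52900 - 135240)) = 1/(558120 + (274008 - 107180/3 + 52900/3 - 135240)) = 1/(558120 + 362024/3) = 1/(2036384/3) = 3/2036384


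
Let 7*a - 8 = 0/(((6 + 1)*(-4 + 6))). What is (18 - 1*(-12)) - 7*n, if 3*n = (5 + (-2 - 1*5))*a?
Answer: 106/3 ≈ 35.333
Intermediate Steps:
a = 8/7 (a = 8/7 + (0/(((6 + 1)*(-4 + 6))))/7 = 8/7 + (0/((7*2)))/7 = 8/7 + (0/14)/7 = 8/7 + (0*(1/14))/7 = 8/7 + (⅐)*0 = 8/7 + 0 = 8/7 ≈ 1.1429)
n = -16/21 (n = ((5 + (-2 - 1*5))*(8/7))/3 = ((5 + (-2 - 5))*(8/7))/3 = ((5 - 7)*(8/7))/3 = (-2*8/7)/3 = (⅓)*(-16/7) = -16/21 ≈ -0.76190)
(18 - 1*(-12)) - 7*n = (18 - 1*(-12)) - 7*(-16/21) = (18 + 12) + 16/3 = 30 + 16/3 = 106/3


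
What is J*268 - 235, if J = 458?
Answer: 122509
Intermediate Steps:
J*268 - 235 = 458*268 - 235 = 122744 - 235 = 122509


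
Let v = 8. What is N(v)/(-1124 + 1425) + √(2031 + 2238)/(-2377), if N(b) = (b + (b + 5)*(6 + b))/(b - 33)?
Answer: -38/1505 - √4269/2377 ≈ -0.052737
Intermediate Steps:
N(b) = (b + (5 + b)*(6 + b))/(-33 + b)
N(v)/(-1124 + 1425) + √(2031 + 2238)/(-2377) = ((30 + 8² + 12*8)/(-33 + 8))/(-1124 + 1425) + √(2031 + 2238)/(-2377) = ((30 + 64 + 96)/(-25))/301 + √4269*(-1/2377) = -1/25*190*(1/301) - √4269/2377 = -38/5*1/301 - √4269/2377 = -38/1505 - √4269/2377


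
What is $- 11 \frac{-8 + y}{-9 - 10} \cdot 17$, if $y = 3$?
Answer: $- \frac{935}{19} \approx -49.211$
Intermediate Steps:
$- 11 \frac{-8 + y}{-9 - 10} \cdot 17 = - 11 \frac{-8 + 3}{-9 - 10} \cdot 17 = - 11 \left(- \frac{5}{-19}\right) 17 = - 11 \left(\left(-5\right) \left(- \frac{1}{19}\right)\right) 17 = \left(-11\right) \frac{5}{19} \cdot 17 = \left(- \frac{55}{19}\right) 17 = - \frac{935}{19}$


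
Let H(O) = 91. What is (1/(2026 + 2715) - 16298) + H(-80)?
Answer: -76837386/4741 ≈ -16207.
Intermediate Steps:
(1/(2026 + 2715) - 16298) + H(-80) = (1/(2026 + 2715) - 16298) + 91 = (1/4741 - 16298) + 91 = -77268817/4741 + 91 = -76837386/4741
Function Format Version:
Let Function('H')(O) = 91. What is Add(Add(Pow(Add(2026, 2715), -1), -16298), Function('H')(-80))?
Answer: Rational(-76837386, 4741) ≈ -16207.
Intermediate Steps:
Add(Add(Pow(Add(2026, 2715), -1), -16298), Function('H')(-80)) = Add(Add(Pow(Add(2026, 2715), -1), -16298), 91) = Add(Add(Pow(4741, -1), -16298), 91) = Add(Add(Rational(1, 4741), -16298), 91) = Add(Rational(-77268817, 4741), 91) = Rational(-76837386, 4741)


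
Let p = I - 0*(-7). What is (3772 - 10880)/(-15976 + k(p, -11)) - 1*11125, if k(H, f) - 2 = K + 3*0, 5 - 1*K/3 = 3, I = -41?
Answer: -44409223/3992 ≈ -11125.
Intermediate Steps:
K = 6 (K = 15 - 3*3 = 15 - 9 = 6)
p = -41 (p = -41 - 0*(-7) = -41 - 1*0 = -41 + 0 = -41)
k(H, f) = 8 (k(H, f) = 2 + (6 + 3*0) = 2 + (6 + 0) = 2 + 6 = 8)
(3772 - 10880)/(-15976 + k(p, -11)) - 1*11125 = (3772 - 10880)/(-15976 + 8) - 1*11125 = -7108/(-15968) - 11125 = -7108*(-1/15968) - 11125 = 1777/3992 - 11125 = -44409223/3992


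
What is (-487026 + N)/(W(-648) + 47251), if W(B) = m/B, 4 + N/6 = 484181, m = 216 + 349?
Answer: 68125536/1331221 ≈ 51.175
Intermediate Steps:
m = 565
N = 2905062 (N = -24 + 6*484181 = -24 + 2905086 = 2905062)
W(B) = 565/B
(-487026 + N)/(W(-648) + 47251) = (-487026 + 2905062)/(565/(-648) + 47251) = 2418036/(565*(-1/648) + 47251) = 2418036/(-565/648 + 47251) = 2418036/(30618083/648) = 2418036*(648/30618083) = 68125536/1331221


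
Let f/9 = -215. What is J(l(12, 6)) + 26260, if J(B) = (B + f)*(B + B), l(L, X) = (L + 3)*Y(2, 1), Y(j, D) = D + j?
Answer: -143840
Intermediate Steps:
f = -1935 (f = 9*(-215) = -1935)
l(L, X) = 9 + 3*L (l(L, X) = (L + 3)*(1 + 2) = (3 + L)*3 = 9 + 3*L)
J(B) = 2*B*(-1935 + B) (J(B) = (B - 1935)*(B + B) = (-1935 + B)*(2*B) = 2*B*(-1935 + B))
J(l(12, 6)) + 26260 = 2*(9 + 3*12)*(-1935 + (9 + 3*12)) + 26260 = 2*(9 + 36)*(-1935 + (9 + 36)) + 26260 = 2*45*(-1935 + 45) + 26260 = 2*45*(-1890) + 26260 = -170100 + 26260 = -143840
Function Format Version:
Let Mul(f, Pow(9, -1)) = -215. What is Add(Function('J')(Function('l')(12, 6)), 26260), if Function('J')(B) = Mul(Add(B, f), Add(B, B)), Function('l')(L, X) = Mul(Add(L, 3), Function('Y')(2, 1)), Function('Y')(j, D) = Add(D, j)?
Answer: -143840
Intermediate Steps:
f = -1935 (f = Mul(9, -215) = -1935)
Function('l')(L, X) = Add(9, Mul(3, L)) (Function('l')(L, X) = Mul(Add(L, 3), Add(1, 2)) = Mul(Add(3, L), 3) = Add(9, Mul(3, L)))
Function('J')(B) = Mul(2, B, Add(-1935, B)) (Function('J')(B) = Mul(Add(B, -1935), Add(B, B)) = Mul(Add(-1935, B), Mul(2, B)) = Mul(2, B, Add(-1935, B)))
Add(Function('J')(Function('l')(12, 6)), 26260) = Add(Mul(2, Add(9, Mul(3, 12)), Add(-1935, Add(9, Mul(3, 12)))), 26260) = Add(Mul(2, Add(9, 36), Add(-1935, Add(9, 36))), 26260) = Add(Mul(2, 45, Add(-1935, 45)), 26260) = Add(Mul(2, 45, -1890), 26260) = Add(-170100, 26260) = -143840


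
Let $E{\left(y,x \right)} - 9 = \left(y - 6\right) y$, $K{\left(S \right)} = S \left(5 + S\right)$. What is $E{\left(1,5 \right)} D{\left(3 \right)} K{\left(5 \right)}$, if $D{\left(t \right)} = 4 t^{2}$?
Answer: $7200$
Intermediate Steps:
$E{\left(y,x \right)} = 9 + y \left(-6 + y\right)$ ($E{\left(y,x \right)} = 9 + \left(y - 6\right) y = 9 + \left(-6 + y\right) y = 9 + y \left(-6 + y\right)$)
$E{\left(1,5 \right)} D{\left(3 \right)} K{\left(5 \right)} = \left(9 + 1^{2} - 6\right) 4 \cdot 3^{2} \cdot 5 \left(5 + 5\right) = \left(9 + 1 - 6\right) 4 \cdot 9 \cdot 5 \cdot 10 = 4 \cdot 36 \cdot 50 = 144 \cdot 50 = 7200$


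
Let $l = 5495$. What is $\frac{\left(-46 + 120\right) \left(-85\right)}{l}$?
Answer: $- \frac{1258}{1099} \approx -1.1447$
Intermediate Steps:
$\frac{\left(-46 + 120\right) \left(-85\right)}{l} = \frac{\left(-46 + 120\right) \left(-85\right)}{5495} = 74 \left(-85\right) \frac{1}{5495} = \left(-6290\right) \frac{1}{5495} = - \frac{1258}{1099}$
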